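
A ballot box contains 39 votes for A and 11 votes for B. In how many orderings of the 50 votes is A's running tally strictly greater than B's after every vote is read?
Strict-lead orderings = 20918093728

Total orderings of the 50 votes with 39 for A: C(50, 39) = 37353738800. By the Bertrand ballot formula (Cycle Lemma / reflection principle), the number of orderings in which A is strictly ahead of B throughout is (p − q)/(p + q) · C(p + q, p) = (39 − 11)/(39 + 11) · 37353738800 = 20918093728.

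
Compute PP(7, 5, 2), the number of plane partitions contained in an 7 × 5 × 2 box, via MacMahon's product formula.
PP(7, 5, 2) = 169884

Evaluate the triple product over i = 1..7, j = 1..5, k = 1..2. The factors are (2/1) · (3/2) · (3/2) · (4/3) · (4/3) · (5/4) · (5/4) · (6/5) · … (70 factors total). The numerators and denominators telescope so the product is an integer; carrying out the multiplication exactly gives PP(7, 5, 2) = 169884.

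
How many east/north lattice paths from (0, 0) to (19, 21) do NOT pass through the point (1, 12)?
Number of paths = 131221479675

Total paths from (0, 0) to (19, 21): C(40, 19) = 131282408400. Paths through (1, 12): (paths (0, 0) → (1, 12)) × (paths (1, 12) → (19, 21)) = C(13, 1) · C(27, 18) = 13 · 4686825 = 60928725. Avoidance count = 131282408400 − 60928725 = 131221479675.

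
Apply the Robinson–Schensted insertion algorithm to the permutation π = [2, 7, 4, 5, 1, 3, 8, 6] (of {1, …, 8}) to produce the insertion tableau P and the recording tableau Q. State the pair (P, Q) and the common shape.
P = [1, 3, 5, 6] / [2, 4, 8] / [7];  Q = [1, 2, 4, 7] / [3, 6, 8] / [5];  common shape = (4, 3, 1)

Row-insert the values π_1, π_2, … into P one at a time, bumping the leftmost entry strictly greater than the inserted value down to the next row. The recording tableau Q records, in position (i, j), the step at which that cell was added to P.
  Insert 2 (step 1): P = [2];  Q = [1]
  Insert 7 (step 2): P = [2, 7];  Q = [1, 2]
  Insert 4 (step 3): P = [2, 4] / [7];  Q = [1, 2] / [3]
  Insert 5 (step 4): P = [2, 4, 5] / [7];  Q = [1, 2, 4] / [3]
  Insert 1 (step 5): P = [1, 4, 5] / [2] / [7];  Q = [1, 2, 4] / [3] / [5]
  Insert 3 (step 6): P = [1, 3, 5] / [2, 4] / [7];  Q = [1, 2, 4] / [3, 6] / [5]
  Insert 8 (step 7): P = [1, 3, 5, 8] / [2, 4] / [7];  Q = [1, 2, 4, 7] / [3, 6] / [5]
  Insert 6 (step 8): P = [1, 3, 5, 6] / [2, 4, 8] / [7];  Q = [1, 2, 4, 7] / [3, 6, 8] / [5]
Final shape: (4, 3, 1).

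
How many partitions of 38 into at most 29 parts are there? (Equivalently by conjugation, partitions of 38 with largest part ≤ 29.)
p(38, parts ≤ 29) = 25948

Use the recurrence p(n, m) = p(n, m−1) + p(n−m, m): either the largest part is < m (count p(n, m−1)) or the largest part is exactly m (remove one copy of m, count p(n−m, m)). With p(0, ·) = 1 this gives p(38, parts ≤ 29) = 25948. (By conjugating Young diagrams, this also counts partitions of 38 into at most 29 parts.)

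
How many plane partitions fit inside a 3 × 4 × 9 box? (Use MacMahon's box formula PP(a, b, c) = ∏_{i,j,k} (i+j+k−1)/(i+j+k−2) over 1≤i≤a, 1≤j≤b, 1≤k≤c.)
PP(3, 4, 9) = 13026013

Evaluate the triple product over i = 1..3, j = 1..4, k = 1..9. The factors are (2/1) · (3/2) · (4/3) · (5/4) · (6/5) · (7/6) · (8/7) · (9/8) · … (108 factors total). The numerators and denominators telescope so the product is an integer; carrying out the multiplication exactly gives PP(3, 4, 9) = 13026013.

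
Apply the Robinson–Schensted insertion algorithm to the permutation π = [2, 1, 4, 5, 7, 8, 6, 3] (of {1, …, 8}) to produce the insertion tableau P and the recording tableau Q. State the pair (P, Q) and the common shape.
P = [1, 3, 5, 6, 8] / [2, 4] / [7];  Q = [1, 3, 4, 5, 6] / [2, 7] / [8];  common shape = (5, 2, 1)

Row-insert the values π_1, π_2, … into P one at a time, bumping the leftmost entry strictly greater than the inserted value down to the next row. The recording tableau Q records, in position (i, j), the step at which that cell was added to P.
  Insert 2 (step 1): P = [2];  Q = [1]
  Insert 1 (step 2): P = [1] / [2];  Q = [1] / [2]
  Insert 4 (step 3): P = [1, 4] / [2];  Q = [1, 3] / [2]
  Insert 5 (step 4): P = [1, 4, 5] / [2];  Q = [1, 3, 4] / [2]
  Insert 7 (step 5): P = [1, 4, 5, 7] / [2];  Q = [1, 3, 4, 5] / [2]
  Insert 8 (step 6): P = [1, 4, 5, 7, 8] / [2];  Q = [1, 3, 4, 5, 6] / [2]
  Insert 6 (step 7): P = [1, 4, 5, 6, 8] / [2, 7];  Q = [1, 3, 4, 5, 6] / [2, 7]
  Insert 3 (step 8): P = [1, 3, 5, 6, 8] / [2, 4] / [7];  Q = [1, 3, 4, 5, 6] / [2, 7] / [8]
Final shape: (5, 2, 1).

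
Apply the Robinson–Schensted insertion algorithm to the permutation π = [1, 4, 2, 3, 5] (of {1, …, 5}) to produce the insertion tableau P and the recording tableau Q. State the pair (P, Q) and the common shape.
P = [1, 2, 3, 5] / [4];  Q = [1, 2, 4, 5] / [3];  common shape = (4, 1)

Row-insert the values π_1, π_2, … into P one at a time, bumping the leftmost entry strictly greater than the inserted value down to the next row. The recording tableau Q records, in position (i, j), the step at which that cell was added to P.
  Insert 1 (step 1): P = [1];  Q = [1]
  Insert 4 (step 2): P = [1, 4];  Q = [1, 2]
  Insert 2 (step 3): P = [1, 2] / [4];  Q = [1, 2] / [3]
  Insert 3 (step 4): P = [1, 2, 3] / [4];  Q = [1, 2, 4] / [3]
  Insert 5 (step 5): P = [1, 2, 3, 5] / [4];  Q = [1, 2, 4, 5] / [3]
Final shape: (4, 1).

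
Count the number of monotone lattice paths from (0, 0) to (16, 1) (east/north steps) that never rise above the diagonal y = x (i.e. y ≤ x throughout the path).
Number of paths = 16

By the reflection principle (André's argument), the number of monotone paths to (16, 1) with n ≤ m that never go above y = x is C(17, 16) − C(17, 17) = 17 − 1 = 16.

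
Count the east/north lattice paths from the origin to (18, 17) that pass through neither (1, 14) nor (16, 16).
Number of paths = 2734315500

Inclusion–exclusion. Total paths: C(35, 18) = 4537567650. Through P₁: C(15, 1)·C(20, 17) = 17100. Through P₂: C(32, 16)·C(3, 2) = 1803241170. Since P₁ is strictly southwest of P₂, a monotone path through both must visit P₁ then P₂; paths through both = C(15, 1)·C(17, 15)·C(3, 2) = 6120. Avoid both = 4537567650 − 17100 − 1803241170 + 6120 = 2734315500.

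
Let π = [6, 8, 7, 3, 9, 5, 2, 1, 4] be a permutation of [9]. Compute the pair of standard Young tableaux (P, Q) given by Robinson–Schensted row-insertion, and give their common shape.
P = [1, 4, 9] / [2, 5] / [3, 7] / [6] / [8];  Q = [1, 2, 5] / [3, 6] / [4, 9] / [7] / [8];  common shape = (3, 2, 2, 1, 1)

Row-insert the values π_1, π_2, … into P one at a time, bumping the leftmost entry strictly greater than the inserted value down to the next row. The recording tableau Q records, in position (i, j), the step at which that cell was added to P.
  Insert 6 (step 1): P = [6];  Q = [1]
  Insert 8 (step 2): P = [6, 8];  Q = [1, 2]
  Insert 7 (step 3): P = [6, 7] / [8];  Q = [1, 2] / [3]
  Insert 3 (step 4): P = [3, 7] / [6] / [8];  Q = [1, 2] / [3] / [4]
  Insert 9 (step 5): P = [3, 7, 9] / [6] / [8];  Q = [1, 2, 5] / [3] / [4]
  Insert 5 (step 6): P = [3, 5, 9] / [6, 7] / [8];  Q = [1, 2, 5] / [3, 6] / [4]
  Insert 2 (step 7): P = [2, 5, 9] / [3, 7] / [6] / [8];  Q = [1, 2, 5] / [3, 6] / [4] / [7]
  Insert 1 (step 8): P = [1, 5, 9] / [2, 7] / [3] / [6] / [8];  Q = [1, 2, 5] / [3, 6] / [4] / [7] / [8]
  Insert 4 (step 9): P = [1, 4, 9] / [2, 5] / [3, 7] / [6] / [8];  Q = [1, 2, 5] / [3, 6] / [4, 9] / [7] / [8]
Final shape: (3, 2, 2, 1, 1).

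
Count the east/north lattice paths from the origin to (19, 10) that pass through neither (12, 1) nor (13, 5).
Number of paths = 15952904

Inclusion–exclusion. Total paths: C(29, 19) = 20030010. Through P₁: C(13, 12)·C(16, 7) = 148720. Through P₂: C(18, 13)·C(11, 6) = 3958416. Since P₁ is strictly southwest of P₂, a monotone path through both must visit P₁ then P₂; paths through both = C(13, 12)·C(5, 1)·C(11, 6) = 30030. Avoid both = 20030010 − 148720 − 3958416 + 30030 = 15952904.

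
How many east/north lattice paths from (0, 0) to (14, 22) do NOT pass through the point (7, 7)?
Number of paths = 3210990192

Total paths from (0, 0) to (14, 22): C(36, 14) = 3796297200. Paths through (7, 7): (paths (0, 0) → (7, 7)) × (paths (7, 7) → (14, 22)) = C(14, 7) · C(22, 7) = 3432 · 170544 = 585307008. Avoidance count = 3796297200 − 585307008 = 3210990192.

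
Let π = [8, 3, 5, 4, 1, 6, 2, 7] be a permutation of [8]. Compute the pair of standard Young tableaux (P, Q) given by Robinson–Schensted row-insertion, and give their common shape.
P = [1, 2, 6, 7] / [3, 4] / [5] / [8];  Q = [1, 3, 6, 8] / [2, 7] / [4] / [5];  common shape = (4, 2, 1, 1)

Row-insert the values π_1, π_2, … into P one at a time, bumping the leftmost entry strictly greater than the inserted value down to the next row. The recording tableau Q records, in position (i, j), the step at which that cell was added to P.
  Insert 8 (step 1): P = [8];  Q = [1]
  Insert 3 (step 2): P = [3] / [8];  Q = [1] / [2]
  Insert 5 (step 3): P = [3, 5] / [8];  Q = [1, 3] / [2]
  Insert 4 (step 4): P = [3, 4] / [5] / [8];  Q = [1, 3] / [2] / [4]
  Insert 1 (step 5): P = [1, 4] / [3] / [5] / [8];  Q = [1, 3] / [2] / [4] / [5]
  Insert 6 (step 6): P = [1, 4, 6] / [3] / [5] / [8];  Q = [1, 3, 6] / [2] / [4] / [5]
  Insert 2 (step 7): P = [1, 2, 6] / [3, 4] / [5] / [8];  Q = [1, 3, 6] / [2, 7] / [4] / [5]
  Insert 7 (step 8): P = [1, 2, 6, 7] / [3, 4] / [5] / [8];  Q = [1, 3, 6, 8] / [2, 7] / [4] / [5]
Final shape: (4, 2, 1, 1).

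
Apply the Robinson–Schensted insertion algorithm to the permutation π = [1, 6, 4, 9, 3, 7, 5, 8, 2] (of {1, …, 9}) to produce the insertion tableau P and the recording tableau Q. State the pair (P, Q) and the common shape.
P = [1, 2, 5, 8] / [3, 7] / [4, 9] / [6];  Q = [1, 2, 4, 8] / [3, 6] / [5, 7] / [9];  common shape = (4, 2, 2, 1)

Row-insert the values π_1, π_2, … into P one at a time, bumping the leftmost entry strictly greater than the inserted value down to the next row. The recording tableau Q records, in position (i, j), the step at which that cell was added to P.
  Insert 1 (step 1): P = [1];  Q = [1]
  Insert 6 (step 2): P = [1, 6];  Q = [1, 2]
  Insert 4 (step 3): P = [1, 4] / [6];  Q = [1, 2] / [3]
  Insert 9 (step 4): P = [1, 4, 9] / [6];  Q = [1, 2, 4] / [3]
  Insert 3 (step 5): P = [1, 3, 9] / [4] / [6];  Q = [1, 2, 4] / [3] / [5]
  Insert 7 (step 6): P = [1, 3, 7] / [4, 9] / [6];  Q = [1, 2, 4] / [3, 6] / [5]
  Insert 5 (step 7): P = [1, 3, 5] / [4, 7] / [6, 9];  Q = [1, 2, 4] / [3, 6] / [5, 7]
  Insert 8 (step 8): P = [1, 3, 5, 8] / [4, 7] / [6, 9];  Q = [1, 2, 4, 8] / [3, 6] / [5, 7]
  Insert 2 (step 9): P = [1, 2, 5, 8] / [3, 7] / [4, 9] / [6];  Q = [1, 2, 4, 8] / [3, 6] / [5, 7] / [9]
Final shape: (4, 2, 2, 1).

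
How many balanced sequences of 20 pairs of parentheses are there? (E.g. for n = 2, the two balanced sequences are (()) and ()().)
C_20 = 6564120420

These balanced parentheses are counted by the Catalan number C_n = (1/(n + 1)) · C(2n, n). For n = 20: C_20 = (1/21) · C(40, 20) = 137846528820/21 = 6564120420.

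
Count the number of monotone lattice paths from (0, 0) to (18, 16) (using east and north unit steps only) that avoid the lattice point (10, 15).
Number of paths = 2174542590

Total paths from (0, 0) to (18, 16): C(34, 18) = 2203961430. Paths through (10, 15): (paths (0, 0) → (10, 15)) × (paths (10, 15) → (18, 16)) = C(25, 10) · C(9, 8) = 3268760 · 9 = 29418840. Avoidance count = 2203961430 − 29418840 = 2174542590.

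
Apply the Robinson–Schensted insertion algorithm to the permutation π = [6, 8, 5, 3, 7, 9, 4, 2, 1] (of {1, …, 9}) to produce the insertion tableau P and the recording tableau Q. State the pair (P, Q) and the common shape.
P = [1, 4, 9] / [2, 7] / [3, 8] / [5] / [6];  Q = [1, 2, 6] / [3, 5] / [4, 7] / [8] / [9];  common shape = (3, 2, 2, 1, 1)

Row-insert the values π_1, π_2, … into P one at a time, bumping the leftmost entry strictly greater than the inserted value down to the next row. The recording tableau Q records, in position (i, j), the step at which that cell was added to P.
  Insert 6 (step 1): P = [6];  Q = [1]
  Insert 8 (step 2): P = [6, 8];  Q = [1, 2]
  Insert 5 (step 3): P = [5, 8] / [6];  Q = [1, 2] / [3]
  Insert 3 (step 4): P = [3, 8] / [5] / [6];  Q = [1, 2] / [3] / [4]
  Insert 7 (step 5): P = [3, 7] / [5, 8] / [6];  Q = [1, 2] / [3, 5] / [4]
  Insert 9 (step 6): P = [3, 7, 9] / [5, 8] / [6];  Q = [1, 2, 6] / [3, 5] / [4]
  Insert 4 (step 7): P = [3, 4, 9] / [5, 7] / [6, 8];  Q = [1, 2, 6] / [3, 5] / [4, 7]
  Insert 2 (step 8): P = [2, 4, 9] / [3, 7] / [5, 8] / [6];  Q = [1, 2, 6] / [3, 5] / [4, 7] / [8]
  Insert 1 (step 9): P = [1, 4, 9] / [2, 7] / [3, 8] / [5] / [6];  Q = [1, 2, 6] / [3, 5] / [4, 7] / [8] / [9]
Final shape: (3, 2, 2, 1, 1).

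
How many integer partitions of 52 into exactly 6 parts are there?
p(52, 6 parts) = 6510

Partitions of n into exactly k parts are in bijection with partitions of n − k into at most k parts (subtract 1 from each part). So p(52, exactly 6) = p(46, parts ≤ 6). Computing via the recurrence p(m, j) = p(m, j−1) + p(m−j, j) gives 6510.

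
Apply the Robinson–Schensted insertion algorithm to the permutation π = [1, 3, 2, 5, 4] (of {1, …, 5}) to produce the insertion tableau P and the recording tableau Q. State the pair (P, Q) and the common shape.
P = [1, 2, 4] / [3, 5];  Q = [1, 2, 4] / [3, 5];  common shape = (3, 2)

Row-insert the values π_1, π_2, … into P one at a time, bumping the leftmost entry strictly greater than the inserted value down to the next row. The recording tableau Q records, in position (i, j), the step at which that cell was added to P.
  Insert 1 (step 1): P = [1];  Q = [1]
  Insert 3 (step 2): P = [1, 3];  Q = [1, 2]
  Insert 2 (step 3): P = [1, 2] / [3];  Q = [1, 2] / [3]
  Insert 5 (step 4): P = [1, 2, 5] / [3];  Q = [1, 2, 4] / [3]
  Insert 4 (step 5): P = [1, 2, 4] / [3, 5];  Q = [1, 2, 4] / [3, 5]
Final shape: (3, 2).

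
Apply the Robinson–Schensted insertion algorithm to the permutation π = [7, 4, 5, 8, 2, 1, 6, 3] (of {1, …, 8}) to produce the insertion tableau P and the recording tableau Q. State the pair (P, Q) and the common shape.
P = [1, 3, 6] / [2, 5] / [4, 8] / [7];  Q = [1, 3, 4] / [2, 7] / [5, 8] / [6];  common shape = (3, 2, 2, 1)

Row-insert the values π_1, π_2, … into P one at a time, bumping the leftmost entry strictly greater than the inserted value down to the next row. The recording tableau Q records, in position (i, j), the step at which that cell was added to P.
  Insert 7 (step 1): P = [7];  Q = [1]
  Insert 4 (step 2): P = [4] / [7];  Q = [1] / [2]
  Insert 5 (step 3): P = [4, 5] / [7];  Q = [1, 3] / [2]
  Insert 8 (step 4): P = [4, 5, 8] / [7];  Q = [1, 3, 4] / [2]
  Insert 2 (step 5): P = [2, 5, 8] / [4] / [7];  Q = [1, 3, 4] / [2] / [5]
  Insert 1 (step 6): P = [1, 5, 8] / [2] / [4] / [7];  Q = [1, 3, 4] / [2] / [5] / [6]
  Insert 6 (step 7): P = [1, 5, 6] / [2, 8] / [4] / [7];  Q = [1, 3, 4] / [2, 7] / [5] / [6]
  Insert 3 (step 8): P = [1, 3, 6] / [2, 5] / [4, 8] / [7];  Q = [1, 3, 4] / [2, 7] / [5, 8] / [6]
Final shape: (3, 2, 2, 1).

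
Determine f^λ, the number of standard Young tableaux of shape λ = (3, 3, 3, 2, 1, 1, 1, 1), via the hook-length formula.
# SYT of shape (3, 3, 3, 2, 1, 1, 1, 1) = 35035

Hook-length formula: f^λ = n! / Π hook(c), product over all cells c of the Young diagram. For λ = (3, 3, 3, 2, 1, 1, 1, 1), n = 15 boxes. Hook lengths by row (left-to-right, top-to-bottom): [10, 5, 3]; [9, 4, 2]; [8, 3, 1]; [6, 1]; [4]; [3]; [2]; [1]. Product of hooks = 37324800. So f^λ = 15! / 37324800 = 1307674368000 / 37324800 = 35035.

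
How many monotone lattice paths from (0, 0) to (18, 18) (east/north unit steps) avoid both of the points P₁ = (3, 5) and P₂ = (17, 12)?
Number of paths = 6660684555

Inclusion–exclusion. Total paths: C(36, 18) = 9075135300. Through P₁: C(8, 3)·C(28, 15) = 2096760960. Through P₂: C(29, 17)·C(7, 1) = 363271545. Since P₁ is strictly southwest of P₂, a monotone path through both must visit P₁ then P₂; paths through both = C(8, 3)·C(21, 14)·C(7, 1) = 45581760. Avoid both = 9075135300 − 2096760960 − 363271545 + 45581760 = 6660684555.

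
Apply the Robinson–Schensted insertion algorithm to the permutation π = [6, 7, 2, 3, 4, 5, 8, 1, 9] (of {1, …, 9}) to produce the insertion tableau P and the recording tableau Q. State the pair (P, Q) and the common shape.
P = [1, 3, 4, 5, 8, 9] / [2, 7] / [6];  Q = [1, 2, 5, 6, 7, 9] / [3, 4] / [8];  common shape = (6, 2, 1)

Row-insert the values π_1, π_2, … into P one at a time, bumping the leftmost entry strictly greater than the inserted value down to the next row. The recording tableau Q records, in position (i, j), the step at which that cell was added to P.
  Insert 6 (step 1): P = [6];  Q = [1]
  Insert 7 (step 2): P = [6, 7];  Q = [1, 2]
  Insert 2 (step 3): P = [2, 7] / [6];  Q = [1, 2] / [3]
  Insert 3 (step 4): P = [2, 3] / [6, 7];  Q = [1, 2] / [3, 4]
  Insert 4 (step 5): P = [2, 3, 4] / [6, 7];  Q = [1, 2, 5] / [3, 4]
  Insert 5 (step 6): P = [2, 3, 4, 5] / [6, 7];  Q = [1, 2, 5, 6] / [3, 4]
  Insert 8 (step 7): P = [2, 3, 4, 5, 8] / [6, 7];  Q = [1, 2, 5, 6, 7] / [3, 4]
  Insert 1 (step 8): P = [1, 3, 4, 5, 8] / [2, 7] / [6];  Q = [1, 2, 5, 6, 7] / [3, 4] / [8]
  Insert 9 (step 9): P = [1, 3, 4, 5, 8, 9] / [2, 7] / [6];  Q = [1, 2, 5, 6, 7, 9] / [3, 4] / [8]
Final shape: (6, 2, 1).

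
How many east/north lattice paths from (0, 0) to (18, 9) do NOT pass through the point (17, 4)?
Number of paths = 4650915

Total paths from (0, 0) to (18, 9): C(27, 18) = 4686825. Paths through (17, 4): (paths (0, 0) → (17, 4)) × (paths (17, 4) → (18, 9)) = C(21, 17) · C(6, 1) = 5985 · 6 = 35910. Avoidance count = 4686825 − 35910 = 4650915.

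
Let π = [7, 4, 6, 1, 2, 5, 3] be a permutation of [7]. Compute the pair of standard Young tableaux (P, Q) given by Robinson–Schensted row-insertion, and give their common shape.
P = [1, 2, 3] / [4, 5] / [6] / [7];  Q = [1, 3, 6] / [2, 5] / [4] / [7];  common shape = (3, 2, 1, 1)

Row-insert the values π_1, π_2, … into P one at a time, bumping the leftmost entry strictly greater than the inserted value down to the next row. The recording tableau Q records, in position (i, j), the step at which that cell was added to P.
  Insert 7 (step 1): P = [7];  Q = [1]
  Insert 4 (step 2): P = [4] / [7];  Q = [1] / [2]
  Insert 6 (step 3): P = [4, 6] / [7];  Q = [1, 3] / [2]
  Insert 1 (step 4): P = [1, 6] / [4] / [7];  Q = [1, 3] / [2] / [4]
  Insert 2 (step 5): P = [1, 2] / [4, 6] / [7];  Q = [1, 3] / [2, 5] / [4]
  Insert 5 (step 6): P = [1, 2, 5] / [4, 6] / [7];  Q = [1, 3, 6] / [2, 5] / [4]
  Insert 3 (step 7): P = [1, 2, 3] / [4, 5] / [6] / [7];  Q = [1, 3, 6] / [2, 5] / [4] / [7]
Final shape: (3, 2, 1, 1).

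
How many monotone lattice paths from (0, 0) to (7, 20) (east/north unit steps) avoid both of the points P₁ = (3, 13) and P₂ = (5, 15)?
Number of paths = 448206

Inclusion–exclusion. Total paths: C(27, 7) = 888030. Through P₁: C(16, 3)·C(11, 4) = 184800. Through P₂: C(20, 5)·C(7, 2) = 325584. Since P₁ is strictly southwest of P₂, a monotone path through both must visit P₁ then P₂; paths through both = C(16, 3)·C(4, 2)·C(7, 2) = 70560. Avoid both = 888030 − 184800 − 325584 + 70560 = 448206.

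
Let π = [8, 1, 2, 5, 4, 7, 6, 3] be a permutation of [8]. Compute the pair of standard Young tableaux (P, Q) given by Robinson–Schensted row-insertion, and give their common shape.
P = [1, 2, 3, 6] / [4, 7] / [5] / [8];  Q = [1, 3, 4, 6] / [2, 7] / [5] / [8];  common shape = (4, 2, 1, 1)

Row-insert the values π_1, π_2, … into P one at a time, bumping the leftmost entry strictly greater than the inserted value down to the next row. The recording tableau Q records, in position (i, j), the step at which that cell was added to P.
  Insert 8 (step 1): P = [8];  Q = [1]
  Insert 1 (step 2): P = [1] / [8];  Q = [1] / [2]
  Insert 2 (step 3): P = [1, 2] / [8];  Q = [1, 3] / [2]
  Insert 5 (step 4): P = [1, 2, 5] / [8];  Q = [1, 3, 4] / [2]
  Insert 4 (step 5): P = [1, 2, 4] / [5] / [8];  Q = [1, 3, 4] / [2] / [5]
  Insert 7 (step 6): P = [1, 2, 4, 7] / [5] / [8];  Q = [1, 3, 4, 6] / [2] / [5]
  Insert 6 (step 7): P = [1, 2, 4, 6] / [5, 7] / [8];  Q = [1, 3, 4, 6] / [2, 7] / [5]
  Insert 3 (step 8): P = [1, 2, 3, 6] / [4, 7] / [5] / [8];  Q = [1, 3, 4, 6] / [2, 7] / [5] / [8]
Final shape: (4, 2, 1, 1).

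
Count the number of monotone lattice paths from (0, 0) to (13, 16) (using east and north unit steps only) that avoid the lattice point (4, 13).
Number of paths = 67340315

Total paths from (0, 0) to (13, 16): C(29, 13) = 67863915. Paths through (4, 13): (paths (0, 0) → (4, 13)) × (paths (4, 13) → (13, 16)) = C(17, 4) · C(12, 9) = 2380 · 220 = 523600. Avoidance count = 67863915 − 523600 = 67340315.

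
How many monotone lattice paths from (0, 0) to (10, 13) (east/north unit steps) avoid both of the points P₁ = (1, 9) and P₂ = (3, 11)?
Number of paths = 1125972

Inclusion–exclusion. Total paths: C(23, 10) = 1144066. Through P₁: C(10, 1)·C(13, 9) = 7150. Through P₂: C(14, 3)·C(9, 7) = 13104. Since P₁ is strictly southwest of P₂, a monotone path through both must visit P₁ then P₂; paths through both = C(10, 1)·C(4, 2)·C(9, 7) = 2160. Avoid both = 1144066 − 7150 − 13104 + 2160 = 1125972.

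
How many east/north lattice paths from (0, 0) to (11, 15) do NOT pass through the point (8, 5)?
Number of paths = 7358078

Total paths from (0, 0) to (11, 15): C(26, 11) = 7726160. Paths through (8, 5): (paths (0, 0) → (8, 5)) × (paths (8, 5) → (11, 15)) = C(13, 8) · C(13, 3) = 1287 · 286 = 368082. Avoidance count = 7726160 − 368082 = 7358078.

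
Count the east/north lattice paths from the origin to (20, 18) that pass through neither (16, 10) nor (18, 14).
Number of paths = 25072298160

Inclusion–exclusion. Total paths: C(38, 20) = 33578000610. Through P₁: C(26, 16)·C(12, 4) = 2629308825. Through P₂: C(32, 18)·C(6, 2) = 7071534000. Since P₁ is strictly southwest of P₂, a monotone path through both must visit P₁ then P₂; paths through both = C(26, 16)·C(6, 2)·C(6, 2) = 1195140375. Avoid both = 33578000610 − 2629308825 − 7071534000 + 1195140375 = 25072298160.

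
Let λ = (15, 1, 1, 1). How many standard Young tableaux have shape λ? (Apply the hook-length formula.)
# SYT of shape (15, 1, 1, 1) = 680

Hook-length formula: f^λ = n! / Π hook(c), product over all cells c of the Young diagram. For λ = (15, 1, 1, 1), n = 18 boxes. Hook lengths by row (left-to-right, top-to-bottom): [18, 14, 13, 12, 11, 10, 9, 8, 7, 6, 5, 4, 3, 2, 1]; [3]; [2]; [1]. Product of hooks = 9415255449600. So f^λ = 18! / 9415255449600 = 6402373705728000 / 9415255449600 = 680.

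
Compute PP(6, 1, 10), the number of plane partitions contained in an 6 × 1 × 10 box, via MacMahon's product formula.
PP(6, 1, 10) = 8008

Evaluate the triple product over i = 1..6, j = 1..1, k = 1..10. The factors are (2/1) · (3/2) · (4/3) · (5/4) · (6/5) · (7/6) · (8/7) · (9/8) · … (60 factors total). The numerators and denominators telescope so the product is an integer; carrying out the multiplication exactly gives PP(6, 1, 10) = 8008.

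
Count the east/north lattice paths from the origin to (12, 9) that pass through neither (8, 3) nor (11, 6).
Number of paths = 222976

Inclusion–exclusion. Total paths: C(21, 12) = 293930. Through P₁: C(11, 8)·C(10, 4) = 34650. Through P₂: C(17, 11)·C(4, 1) = 49504. Since P₁ is strictly southwest of P₂, a monotone path through both must visit P₁ then P₂; paths through both = C(11, 8)·C(6, 3)·C(4, 1) = 13200. Avoid both = 293930 − 34650 − 49504 + 13200 = 222976.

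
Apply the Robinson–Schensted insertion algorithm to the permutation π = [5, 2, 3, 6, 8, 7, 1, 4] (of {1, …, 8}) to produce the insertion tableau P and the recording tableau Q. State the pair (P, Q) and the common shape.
P = [1, 3, 4, 7] / [2, 6] / [5, 8];  Q = [1, 3, 4, 5] / [2, 6] / [7, 8];  common shape = (4, 2, 2)

Row-insert the values π_1, π_2, … into P one at a time, bumping the leftmost entry strictly greater than the inserted value down to the next row. The recording tableau Q records, in position (i, j), the step at which that cell was added to P.
  Insert 5 (step 1): P = [5];  Q = [1]
  Insert 2 (step 2): P = [2] / [5];  Q = [1] / [2]
  Insert 3 (step 3): P = [2, 3] / [5];  Q = [1, 3] / [2]
  Insert 6 (step 4): P = [2, 3, 6] / [5];  Q = [1, 3, 4] / [2]
  Insert 8 (step 5): P = [2, 3, 6, 8] / [5];  Q = [1, 3, 4, 5] / [2]
  Insert 7 (step 6): P = [2, 3, 6, 7] / [5, 8];  Q = [1, 3, 4, 5] / [2, 6]
  Insert 1 (step 7): P = [1, 3, 6, 7] / [2, 8] / [5];  Q = [1, 3, 4, 5] / [2, 6] / [7]
  Insert 4 (step 8): P = [1, 3, 4, 7] / [2, 6] / [5, 8];  Q = [1, 3, 4, 5] / [2, 6] / [7, 8]
Final shape: (4, 2, 2).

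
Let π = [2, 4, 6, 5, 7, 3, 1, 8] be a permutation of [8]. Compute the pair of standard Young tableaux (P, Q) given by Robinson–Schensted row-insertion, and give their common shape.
P = [1, 3, 5, 7, 8] / [2] / [4] / [6];  Q = [1, 2, 3, 5, 8] / [4] / [6] / [7];  common shape = (5, 1, 1, 1)

Row-insert the values π_1, π_2, … into P one at a time, bumping the leftmost entry strictly greater than the inserted value down to the next row. The recording tableau Q records, in position (i, j), the step at which that cell was added to P.
  Insert 2 (step 1): P = [2];  Q = [1]
  Insert 4 (step 2): P = [2, 4];  Q = [1, 2]
  Insert 6 (step 3): P = [2, 4, 6];  Q = [1, 2, 3]
  Insert 5 (step 4): P = [2, 4, 5] / [6];  Q = [1, 2, 3] / [4]
  Insert 7 (step 5): P = [2, 4, 5, 7] / [6];  Q = [1, 2, 3, 5] / [4]
  Insert 3 (step 6): P = [2, 3, 5, 7] / [4] / [6];  Q = [1, 2, 3, 5] / [4] / [6]
  Insert 1 (step 7): P = [1, 3, 5, 7] / [2] / [4] / [6];  Q = [1, 2, 3, 5] / [4] / [6] / [7]
  Insert 8 (step 8): P = [1, 3, 5, 7, 8] / [2] / [4] / [6];  Q = [1, 2, 3, 5, 8] / [4] / [6] / [7]
Final shape: (5, 1, 1, 1).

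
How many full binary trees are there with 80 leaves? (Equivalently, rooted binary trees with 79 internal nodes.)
C_79 = 289450081175264899454283846029490767264392230

These full binary trees are counted by the Catalan number C_n = (1/(n + 1)) · C(2n, n). For n = 79: C_79 = (1/80) · C(158, 79) = 23156006494021191956342707682359261381151378400/80 = 289450081175264899454283846029490767264392230.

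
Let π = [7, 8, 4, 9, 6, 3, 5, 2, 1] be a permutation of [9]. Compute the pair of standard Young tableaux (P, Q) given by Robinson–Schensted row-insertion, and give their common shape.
P = [1, 5, 9] / [2, 6] / [3, 8] / [4] / [7];  Q = [1, 2, 4] / [3, 5] / [6, 7] / [8] / [9];  common shape = (3, 2, 2, 1, 1)

Row-insert the values π_1, π_2, … into P one at a time, bumping the leftmost entry strictly greater than the inserted value down to the next row. The recording tableau Q records, in position (i, j), the step at which that cell was added to P.
  Insert 7 (step 1): P = [7];  Q = [1]
  Insert 8 (step 2): P = [7, 8];  Q = [1, 2]
  Insert 4 (step 3): P = [4, 8] / [7];  Q = [1, 2] / [3]
  Insert 9 (step 4): P = [4, 8, 9] / [7];  Q = [1, 2, 4] / [3]
  Insert 6 (step 5): P = [4, 6, 9] / [7, 8];  Q = [1, 2, 4] / [3, 5]
  Insert 3 (step 6): P = [3, 6, 9] / [4, 8] / [7];  Q = [1, 2, 4] / [3, 5] / [6]
  Insert 5 (step 7): P = [3, 5, 9] / [4, 6] / [7, 8];  Q = [1, 2, 4] / [3, 5] / [6, 7]
  Insert 2 (step 8): P = [2, 5, 9] / [3, 6] / [4, 8] / [7];  Q = [1, 2, 4] / [3, 5] / [6, 7] / [8]
  Insert 1 (step 9): P = [1, 5, 9] / [2, 6] / [3, 8] / [4] / [7];  Q = [1, 2, 4] / [3, 5] / [6, 7] / [8] / [9]
Final shape: (3, 2, 2, 1, 1).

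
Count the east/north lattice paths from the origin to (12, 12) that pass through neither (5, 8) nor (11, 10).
Number of paths = 1329406

Inclusion–exclusion. Total paths: C(24, 12) = 2704156. Through P₁: C(13, 5)·C(11, 7) = 424710. Through P₂: C(21, 11)·C(3, 1) = 1058148. Since P₁ is strictly southwest of P₂, a monotone path through both must visit P₁ then P₂; paths through both = C(13, 5)·C(8, 6)·C(3, 1) = 108108. Avoid both = 2704156 − 424710 − 1058148 + 108108 = 1329406.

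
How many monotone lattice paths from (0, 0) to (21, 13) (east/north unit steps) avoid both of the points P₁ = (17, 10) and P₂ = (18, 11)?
Number of paths = 455466585

Inclusion–exclusion. Total paths: C(34, 21) = 927983760. Through P₁: C(27, 17)·C(7, 4) = 295269975. Through P₂: C(29, 18)·C(5, 3) = 345972900. Since P₁ is strictly southwest of P₂, a monotone path through both must visit P₁ then P₂; paths through both = C(27, 17)·C(2, 1)·C(5, 3) = 168725700. Avoid both = 927983760 − 295269975 − 345972900 + 168725700 = 455466585.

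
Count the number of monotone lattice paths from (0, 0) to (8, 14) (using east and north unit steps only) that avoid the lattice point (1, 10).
Number of paths = 316140

Total paths from (0, 0) to (8, 14): C(22, 8) = 319770. Paths through (1, 10): (paths (0, 0) → (1, 10)) × (paths (1, 10) → (8, 14)) = C(11, 1) · C(11, 7) = 11 · 330 = 3630. Avoidance count = 319770 − 3630 = 316140.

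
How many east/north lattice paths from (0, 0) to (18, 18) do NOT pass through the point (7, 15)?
Number of paths = 9013057284

Total paths from (0, 0) to (18, 18): C(36, 18) = 9075135300. Paths through (7, 15): (paths (0, 0) → (7, 15)) × (paths (7, 15) → (18, 18)) = C(22, 7) · C(14, 11) = 170544 · 364 = 62078016. Avoidance count = 9075135300 − 62078016 = 9013057284.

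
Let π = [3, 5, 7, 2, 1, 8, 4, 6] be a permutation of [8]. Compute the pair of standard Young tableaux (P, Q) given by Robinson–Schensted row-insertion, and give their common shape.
P = [1, 4, 6, 8] / [2, 5, 7] / [3];  Q = [1, 2, 3, 6] / [4, 7, 8] / [5];  common shape = (4, 3, 1)

Row-insert the values π_1, π_2, … into P one at a time, bumping the leftmost entry strictly greater than the inserted value down to the next row. The recording tableau Q records, in position (i, j), the step at which that cell was added to P.
  Insert 3 (step 1): P = [3];  Q = [1]
  Insert 5 (step 2): P = [3, 5];  Q = [1, 2]
  Insert 7 (step 3): P = [3, 5, 7];  Q = [1, 2, 3]
  Insert 2 (step 4): P = [2, 5, 7] / [3];  Q = [1, 2, 3] / [4]
  Insert 1 (step 5): P = [1, 5, 7] / [2] / [3];  Q = [1, 2, 3] / [4] / [5]
  Insert 8 (step 6): P = [1, 5, 7, 8] / [2] / [3];  Q = [1, 2, 3, 6] / [4] / [5]
  Insert 4 (step 7): P = [1, 4, 7, 8] / [2, 5] / [3];  Q = [1, 2, 3, 6] / [4, 7] / [5]
  Insert 6 (step 8): P = [1, 4, 6, 8] / [2, 5, 7] / [3];  Q = [1, 2, 3, 6] / [4, 7, 8] / [5]
Final shape: (4, 3, 1).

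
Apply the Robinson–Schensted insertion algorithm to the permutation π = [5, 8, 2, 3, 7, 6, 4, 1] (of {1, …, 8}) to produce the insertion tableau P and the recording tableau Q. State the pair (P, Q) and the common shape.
P = [1, 3, 4] / [2, 6] / [5] / [7] / [8];  Q = [1, 2, 5] / [3, 4] / [6] / [7] / [8];  common shape = (3, 2, 1, 1, 1)

Row-insert the values π_1, π_2, … into P one at a time, bumping the leftmost entry strictly greater than the inserted value down to the next row. The recording tableau Q records, in position (i, j), the step at which that cell was added to P.
  Insert 5 (step 1): P = [5];  Q = [1]
  Insert 8 (step 2): P = [5, 8];  Q = [1, 2]
  Insert 2 (step 3): P = [2, 8] / [5];  Q = [1, 2] / [3]
  Insert 3 (step 4): P = [2, 3] / [5, 8];  Q = [1, 2] / [3, 4]
  Insert 7 (step 5): P = [2, 3, 7] / [5, 8];  Q = [1, 2, 5] / [3, 4]
  Insert 6 (step 6): P = [2, 3, 6] / [5, 7] / [8];  Q = [1, 2, 5] / [3, 4] / [6]
  Insert 4 (step 7): P = [2, 3, 4] / [5, 6] / [7] / [8];  Q = [1, 2, 5] / [3, 4] / [6] / [7]
  Insert 1 (step 8): P = [1, 3, 4] / [2, 6] / [5] / [7] / [8];  Q = [1, 2, 5] / [3, 4] / [6] / [7] / [8]
Final shape: (3, 2, 1, 1, 1).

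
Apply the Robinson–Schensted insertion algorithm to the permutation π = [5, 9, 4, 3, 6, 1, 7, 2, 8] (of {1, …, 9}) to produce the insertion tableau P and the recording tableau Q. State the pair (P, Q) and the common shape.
P = [1, 2, 7, 8] / [3, 6] / [4, 9] / [5];  Q = [1, 2, 7, 9] / [3, 5] / [4, 8] / [6];  common shape = (4, 2, 2, 1)

Row-insert the values π_1, π_2, … into P one at a time, bumping the leftmost entry strictly greater than the inserted value down to the next row. The recording tableau Q records, in position (i, j), the step at which that cell was added to P.
  Insert 5 (step 1): P = [5];  Q = [1]
  Insert 9 (step 2): P = [5, 9];  Q = [1, 2]
  Insert 4 (step 3): P = [4, 9] / [5];  Q = [1, 2] / [3]
  Insert 3 (step 4): P = [3, 9] / [4] / [5];  Q = [1, 2] / [3] / [4]
  Insert 6 (step 5): P = [3, 6] / [4, 9] / [5];  Q = [1, 2] / [3, 5] / [4]
  Insert 1 (step 6): P = [1, 6] / [3, 9] / [4] / [5];  Q = [1, 2] / [3, 5] / [4] / [6]
  Insert 7 (step 7): P = [1, 6, 7] / [3, 9] / [4] / [5];  Q = [1, 2, 7] / [3, 5] / [4] / [6]
  Insert 2 (step 8): P = [1, 2, 7] / [3, 6] / [4, 9] / [5];  Q = [1, 2, 7] / [3, 5] / [4, 8] / [6]
  Insert 8 (step 9): P = [1, 2, 7, 8] / [3, 6] / [4, 9] / [5];  Q = [1, 2, 7, 9] / [3, 5] / [4, 8] / [6]
Final shape: (4, 2, 2, 1).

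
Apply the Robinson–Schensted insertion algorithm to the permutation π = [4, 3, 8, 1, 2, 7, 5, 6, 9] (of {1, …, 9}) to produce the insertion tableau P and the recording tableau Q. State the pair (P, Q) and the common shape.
P = [1, 2, 5, 6, 9] / [3, 7] / [4, 8];  Q = [1, 3, 6, 8, 9] / [2, 5] / [4, 7];  common shape = (5, 2, 2)

Row-insert the values π_1, π_2, … into P one at a time, bumping the leftmost entry strictly greater than the inserted value down to the next row. The recording tableau Q records, in position (i, j), the step at which that cell was added to P.
  Insert 4 (step 1): P = [4];  Q = [1]
  Insert 3 (step 2): P = [3] / [4];  Q = [1] / [2]
  Insert 8 (step 3): P = [3, 8] / [4];  Q = [1, 3] / [2]
  Insert 1 (step 4): P = [1, 8] / [3] / [4];  Q = [1, 3] / [2] / [4]
  Insert 2 (step 5): P = [1, 2] / [3, 8] / [4];  Q = [1, 3] / [2, 5] / [4]
  Insert 7 (step 6): P = [1, 2, 7] / [3, 8] / [4];  Q = [1, 3, 6] / [2, 5] / [4]
  Insert 5 (step 7): P = [1, 2, 5] / [3, 7] / [4, 8];  Q = [1, 3, 6] / [2, 5] / [4, 7]
  Insert 6 (step 8): P = [1, 2, 5, 6] / [3, 7] / [4, 8];  Q = [1, 3, 6, 8] / [2, 5] / [4, 7]
  Insert 9 (step 9): P = [1, 2, 5, 6, 9] / [3, 7] / [4, 8];  Q = [1, 3, 6, 8, 9] / [2, 5] / [4, 7]
Final shape: (5, 2, 2).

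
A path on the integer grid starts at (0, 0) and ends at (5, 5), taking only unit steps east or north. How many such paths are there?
Number of paths = 252

A monotone lattice path from (0, 0) to (5, 5) consists of 5 east steps and 5 north steps in some order, so it is determined by which 5 of the 10 steps are east. The count is C(10, 5) = 252.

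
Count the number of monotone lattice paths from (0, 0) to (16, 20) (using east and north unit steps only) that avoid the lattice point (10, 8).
Number of paths = 6495548598

Total paths from (0, 0) to (16, 20): C(36, 16) = 7307872110. Paths through (10, 8): (paths (0, 0) → (10, 8)) × (paths (10, 8) → (16, 20)) = C(18, 10) · C(18, 6) = 43758 · 18564 = 812323512. Avoidance count = 7307872110 − 812323512 = 6495548598.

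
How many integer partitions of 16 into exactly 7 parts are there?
p(16, 7 parts) = 28

Partitions of n into exactly k parts ↔ partitions of n − k into at most k parts (subtract 1 from each part). For n = 16, k = 7, the partitions are: 10+1+1+1+1+1+1, 9+2+1+1+1+1+1, 8+3+1+1+1+1+1, 8+2+2+1+1+1+1, 7+4+1+1+1+1+1, 7+3+2+1+1+1+1, 7+2+2+2+1+1+1, 6+5+1+1+1+1+1, 6+4+2+1+1+1+1, 6+3+3+1+1+1+1, 6+3+2+2+1+1+1, 6+2+2+2+2+1+1, 5+5+2+1+1+1+1, 5+4+3+1+1+1+1, 5+4+2+2+1+1+1, 5+3+3+2+1+1+1, 5+3+2+2+2+1+1, 5+2+2+2+2+2+1, 4+4+4+1+1+1+1, 4+4+3+2+1+1+1, 4+4+2+2+2+1+1, 4+3+3+3+1+1+1, 4+3+3+2+2+1+1, 4+3+2+2+2+2+1, 4+2+2+2+2+2+2, 3+3+3+3+2+1+1, 3+3+3+2+2+2+1, 3+3+2+2+2+2+2. Count = 28.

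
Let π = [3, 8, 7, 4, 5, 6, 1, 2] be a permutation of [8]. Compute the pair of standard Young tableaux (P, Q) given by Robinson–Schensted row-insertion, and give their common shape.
P = [1, 2, 5, 6] / [3, 4] / [7] / [8];  Q = [1, 2, 5, 6] / [3, 8] / [4] / [7];  common shape = (4, 2, 1, 1)

Row-insert the values π_1, π_2, … into P one at a time, bumping the leftmost entry strictly greater than the inserted value down to the next row. The recording tableau Q records, in position (i, j), the step at which that cell was added to P.
  Insert 3 (step 1): P = [3];  Q = [1]
  Insert 8 (step 2): P = [3, 8];  Q = [1, 2]
  Insert 7 (step 3): P = [3, 7] / [8];  Q = [1, 2] / [3]
  Insert 4 (step 4): P = [3, 4] / [7] / [8];  Q = [1, 2] / [3] / [4]
  Insert 5 (step 5): P = [3, 4, 5] / [7] / [8];  Q = [1, 2, 5] / [3] / [4]
  Insert 6 (step 6): P = [3, 4, 5, 6] / [7] / [8];  Q = [1, 2, 5, 6] / [3] / [4]
  Insert 1 (step 7): P = [1, 4, 5, 6] / [3] / [7] / [8];  Q = [1, 2, 5, 6] / [3] / [4] / [7]
  Insert 2 (step 8): P = [1, 2, 5, 6] / [3, 4] / [7] / [8];  Q = [1, 2, 5, 6] / [3, 8] / [4] / [7]
Final shape: (4, 2, 1, 1).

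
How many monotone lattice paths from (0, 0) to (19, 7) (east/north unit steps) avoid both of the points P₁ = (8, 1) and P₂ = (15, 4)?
Number of paths = 448556

Inclusion–exclusion. Total paths: C(26, 19) = 657800. Through P₁: C(9, 8)·C(17, 11) = 111384. Through P₂: C(19, 15)·C(7, 4) = 135660. Since P₁ is strictly southwest of P₂, a monotone path through both must visit P₁ then P₂; paths through both = C(9, 8)·C(10, 7)·C(7, 4) = 37800. Avoid both = 657800 − 111384 − 135660 + 37800 = 448556.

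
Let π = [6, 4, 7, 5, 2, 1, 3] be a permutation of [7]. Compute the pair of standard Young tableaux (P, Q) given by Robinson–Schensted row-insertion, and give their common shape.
P = [1, 3] / [2, 5] / [4, 7] / [6];  Q = [1, 3] / [2, 4] / [5, 7] / [6];  common shape = (2, 2, 2, 1)

Row-insert the values π_1, π_2, … into P one at a time, bumping the leftmost entry strictly greater than the inserted value down to the next row. The recording tableau Q records, in position (i, j), the step at which that cell was added to P.
  Insert 6 (step 1): P = [6];  Q = [1]
  Insert 4 (step 2): P = [4] / [6];  Q = [1] / [2]
  Insert 7 (step 3): P = [4, 7] / [6];  Q = [1, 3] / [2]
  Insert 5 (step 4): P = [4, 5] / [6, 7];  Q = [1, 3] / [2, 4]
  Insert 2 (step 5): P = [2, 5] / [4, 7] / [6];  Q = [1, 3] / [2, 4] / [5]
  Insert 1 (step 6): P = [1, 5] / [2, 7] / [4] / [6];  Q = [1, 3] / [2, 4] / [5] / [6]
  Insert 3 (step 7): P = [1, 3] / [2, 5] / [4, 7] / [6];  Q = [1, 3] / [2, 4] / [5, 7] / [6]
Final shape: (2, 2, 2, 1).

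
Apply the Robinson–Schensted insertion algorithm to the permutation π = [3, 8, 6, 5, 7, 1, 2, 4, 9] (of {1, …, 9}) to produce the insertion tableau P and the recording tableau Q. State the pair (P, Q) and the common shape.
P = [1, 2, 4, 9] / [3, 5, 7] / [6] / [8];  Q = [1, 2, 5, 9] / [3, 7, 8] / [4] / [6];  common shape = (4, 3, 1, 1)

Row-insert the values π_1, π_2, … into P one at a time, bumping the leftmost entry strictly greater than the inserted value down to the next row. The recording tableau Q records, in position (i, j), the step at which that cell was added to P.
  Insert 3 (step 1): P = [3];  Q = [1]
  Insert 8 (step 2): P = [3, 8];  Q = [1, 2]
  Insert 6 (step 3): P = [3, 6] / [8];  Q = [1, 2] / [3]
  Insert 5 (step 4): P = [3, 5] / [6] / [8];  Q = [1, 2] / [3] / [4]
  Insert 7 (step 5): P = [3, 5, 7] / [6] / [8];  Q = [1, 2, 5] / [3] / [4]
  Insert 1 (step 6): P = [1, 5, 7] / [3] / [6] / [8];  Q = [1, 2, 5] / [3] / [4] / [6]
  Insert 2 (step 7): P = [1, 2, 7] / [3, 5] / [6] / [8];  Q = [1, 2, 5] / [3, 7] / [4] / [6]
  Insert 4 (step 8): P = [1, 2, 4] / [3, 5, 7] / [6] / [8];  Q = [1, 2, 5] / [3, 7, 8] / [4] / [6]
  Insert 9 (step 9): P = [1, 2, 4, 9] / [3, 5, 7] / [6] / [8];  Q = [1, 2, 5, 9] / [3, 7, 8] / [4] / [6]
Final shape: (4, 3, 1, 1).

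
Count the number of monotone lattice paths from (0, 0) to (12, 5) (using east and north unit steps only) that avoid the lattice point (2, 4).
Number of paths = 6023

Total paths from (0, 0) to (12, 5): C(17, 12) = 6188. Paths through (2, 4): (paths (0, 0) → (2, 4)) × (paths (2, 4) → (12, 5)) = C(6, 2) · C(11, 10) = 15 · 11 = 165. Avoidance count = 6188 − 165 = 6023.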